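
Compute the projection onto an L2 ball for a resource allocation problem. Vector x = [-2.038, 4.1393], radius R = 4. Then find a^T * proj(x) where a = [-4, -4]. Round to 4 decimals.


Step 1: Compute ||x|| (intermediates to 6 decimals).
||x|| = sqrt((-2.038)^2 + 4.1393^2) = 4.613811
Step 2: Project.
Since ||x|| > R, scale = R/||x|| = 4/4.613811 = 0.866962, proj(x) = scale * x
proj(x) = [-1.766869, 3.588616]
Step 3: Dot product.
a^T * proj(x) = -4*(-1.766869) - 4*3.588616 = -7.287


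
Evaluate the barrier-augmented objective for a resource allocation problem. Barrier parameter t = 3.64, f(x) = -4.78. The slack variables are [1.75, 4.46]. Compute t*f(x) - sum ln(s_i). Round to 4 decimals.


Step 1: Compute log-barrier.
ln values: [0.5596, 1.4951]
phi = -(0.5596 + 1.4951) = -2.0548
Step 2: Compute augmented objective.
t*f(x) = 3.64*-4.78 = -17.3992
Total = -17.3992 - 2.0548 = -19.454


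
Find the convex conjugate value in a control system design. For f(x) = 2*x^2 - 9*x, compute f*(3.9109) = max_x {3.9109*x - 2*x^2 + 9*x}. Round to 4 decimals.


f*(y) = sup_x {y*x - a*x^2 - b*x} = sup_x {(y-b)*x - a*x^2}
FOC: (y - b) - 2a*x = 0 => x* = (y - b)/(2a)
x* = (3.9109 + 9)/(2*2) = 3.2277
f*(3.9109) = (y-b)^2/(4a) = (3.9109 + 9)^2/(4*2)
= 166.6913/8 = 20.8364


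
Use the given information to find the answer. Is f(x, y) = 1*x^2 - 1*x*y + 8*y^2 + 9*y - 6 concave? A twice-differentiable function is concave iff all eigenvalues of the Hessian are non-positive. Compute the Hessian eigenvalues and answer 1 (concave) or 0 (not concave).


The Hessian of f(x,y) = 1*x^2 - 1*x*y + 8*y^2 + 9*y - 6 is:
H = [[2, -1], [-1, 16]]
Trace = 2 + 16 = 18
Determinant = 2*16 - (-1)^2 = 31
Discriminant = (18)^2 - 4*31 = 200.0
Eigenvalues: lambda_1 = 1.9289, lambda_2 = 16.0711
The function is not concave.

0


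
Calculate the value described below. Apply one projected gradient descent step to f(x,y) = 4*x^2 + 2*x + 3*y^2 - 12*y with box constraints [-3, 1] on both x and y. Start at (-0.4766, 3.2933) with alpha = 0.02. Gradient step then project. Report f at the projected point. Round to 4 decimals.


Step 1: Compute gradient at (-0.4766, 3.2933).
grad_x = 2*4*-0.4766 + 2 = -1.8128
grad_y = 2*3*3.2933 - 12 = 7.7598
Step 2: Gradient step.
x_raw = -0.4766 - 0.02*-1.8128 = -0.4403
y_raw = 3.2933 - 0.02*7.7598 = 3.1381
Step 3: Project onto [-3, 1].
x_proj = clip(-0.4403) = -0.4403
y_proj = clip(3.1381) = 1.0
Step 4: Evaluate f.
f(-0.4403, 1.0) = -9.1051


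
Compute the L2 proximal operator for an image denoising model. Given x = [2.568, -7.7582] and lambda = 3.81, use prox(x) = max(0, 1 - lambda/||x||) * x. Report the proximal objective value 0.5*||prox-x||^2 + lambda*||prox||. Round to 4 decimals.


Step 1: Compute ||x||.
||x|| = 8.1722
Step 2: Compute scaling factor.
scale = max(0, 1 - 3.81/8.1722) = 0.5338
Step 3: prox(x) = [1.3708, -4.1412]
||prox(x)|| = 4.3622
Step 4: Proximal objective.
0.5*||prox-x||^2 = 7.2581
lambda*||prox|| = 16.62
Total = 23.8779


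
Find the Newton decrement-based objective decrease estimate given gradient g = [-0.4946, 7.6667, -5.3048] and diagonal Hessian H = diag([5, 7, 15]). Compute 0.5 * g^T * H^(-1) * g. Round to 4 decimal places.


Step 1: H is diagonal, so H^(-1) * g = [-0.0989, 1.0952, -0.3537].
Step 2: g^T H^(-1) g = sum_i g_i^2 / H_ii
  = (-0.4946)^2/5 + (7.6667)^2/7 + (-5.3048)^2/15
  = 0.0489 + 8.3969 + 1.8761 = 10.3219
Step 3: Objective decrease = 0.5 * g^T H^(-1) g = 5.1609


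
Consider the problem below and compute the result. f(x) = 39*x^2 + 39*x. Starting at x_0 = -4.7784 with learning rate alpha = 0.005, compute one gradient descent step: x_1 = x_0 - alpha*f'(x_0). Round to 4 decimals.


We compute the gradient at x_0 and apply the update.
f'(x) = 78*x + 39
f'(-4.7784) = 78*-4.7784 + 39 = -333.7152
x_1 = -4.7784 - 0.005*-333.7152 = -3.1098


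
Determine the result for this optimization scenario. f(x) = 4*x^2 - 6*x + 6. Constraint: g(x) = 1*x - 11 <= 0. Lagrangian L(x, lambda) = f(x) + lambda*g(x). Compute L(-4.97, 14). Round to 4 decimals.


Step 1: Evaluate f(x).
f(-4.97) = 4*(-4.97)^2 - 6*(-4.97) + 6 = 134.6236
Step 2: Evaluate g(x).
g(-4.97) = 1*-4.97 - 11 = -15.97
Step 3: Compute Lagrangian.
L = 134.6236 + 14*-15.97 = -88.9564


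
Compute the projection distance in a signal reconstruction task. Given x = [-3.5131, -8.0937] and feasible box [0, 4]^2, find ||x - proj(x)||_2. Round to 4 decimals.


Project each component onto [0, 4].
clip(-3.5131) = 0.0, clip(-8.0937) = 0.0
Projection = [0.0, 0.0]
Squared diffs: [12.3419, 65.508]
Distance = sqrt(77.8499) = 8.8233


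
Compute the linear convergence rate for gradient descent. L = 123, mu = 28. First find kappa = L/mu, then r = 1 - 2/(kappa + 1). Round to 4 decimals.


Step 1: Compute the condition number.
kappa = L/mu = 123/28 = 4.3929
Step 2: Compute the convergence rate.
r = 1 - 2/(kappa + 1) = 1 - 2*mu/(L + mu) = (L - mu)/(L + mu) = 95/151 = 0.6291


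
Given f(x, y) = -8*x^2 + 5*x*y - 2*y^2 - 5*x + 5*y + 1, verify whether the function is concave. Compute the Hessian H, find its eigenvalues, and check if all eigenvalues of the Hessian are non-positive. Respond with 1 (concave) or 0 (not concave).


The Hessian of f(x,y) = -8*x^2 + 5*x*y - 2*y^2 - 5*x + 5*y + 1 is:
H = [[-16, 5], [5, -4]]
Trace = -16 - 4 = -20
Determinant = -16*-4 - (5)^2 = 39
Discriminant = (-20)^2 - 4*39 = 244.0
Eigenvalues: lambda_1 = -17.8102, lambda_2 = -2.1898
The function is concave.

1


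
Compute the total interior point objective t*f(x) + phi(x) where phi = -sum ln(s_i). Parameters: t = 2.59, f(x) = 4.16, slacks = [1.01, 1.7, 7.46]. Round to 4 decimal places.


Step 1: Compute log-barrier.
ln values: [0.01, 0.5306, 2.0096]
phi = -(0.01 + 0.5306 + 2.0096) = -2.5501
Step 2: Compute augmented objective.
t*f(x) = 2.59*4.16 = 10.7744
Total = 10.7744 - 2.5501 = 8.2243


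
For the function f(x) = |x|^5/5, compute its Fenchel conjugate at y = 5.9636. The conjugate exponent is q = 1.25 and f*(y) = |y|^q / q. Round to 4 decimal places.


The conjugate exponent q satisfies 1/p + 1/q = 1.
p = 5, so q = 5/(5 - 1) = 1.25
|y|^q = 5.9636^1.25 = 9.3194
f*(5.9636) = 9.3194 / 1.25 = 7.4555


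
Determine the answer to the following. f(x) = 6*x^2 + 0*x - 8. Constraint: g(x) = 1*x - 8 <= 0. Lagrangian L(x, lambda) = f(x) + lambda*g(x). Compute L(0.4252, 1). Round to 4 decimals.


Step 1: Evaluate f(x).
f(0.4252) = 6*0.4252^2 + 0*0.4252 - 8 = -6.9152
Step 2: Evaluate g(x).
g(0.4252) = 1*0.4252 - 8 = -7.5748
Step 3: Compute Lagrangian.
L = -6.9152 + 1*-7.5748 = -14.49


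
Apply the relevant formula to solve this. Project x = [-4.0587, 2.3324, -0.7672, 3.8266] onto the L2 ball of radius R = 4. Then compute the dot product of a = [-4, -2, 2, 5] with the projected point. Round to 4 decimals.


Step 1: Compute ||x|| (intermediates to 6 decimals).
||x|| = sqrt((-4.0587)^2 + 2.3324^2 + (-0.7672)^2 + 3.8266^2) = 6.094637
Step 2: Project.
Since ||x|| > R, scale = R/||x|| = 4/6.094637 = 0.656315, proj(x) = scale * x
proj(x) = [-2.663786, 1.530789, -0.503525, 2.511455]
Step 3: Dot product.
a^T * proj(x) = -4*(-2.663786) - 2*1.530789 + 2*(-0.503525) + 5*2.511455 = 19.1438


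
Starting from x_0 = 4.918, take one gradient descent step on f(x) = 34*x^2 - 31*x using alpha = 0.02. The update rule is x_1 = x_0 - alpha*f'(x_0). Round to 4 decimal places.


We compute the gradient at x_0 and apply the update.
f'(x) = 68*x - 31
f'(4.918) = 68*4.918 - 31 = 303.424
x_1 = 4.918 - 0.02*303.424 = -1.1505


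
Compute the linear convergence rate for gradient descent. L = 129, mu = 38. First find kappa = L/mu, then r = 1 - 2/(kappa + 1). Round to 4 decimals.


Step 1: Compute the condition number.
kappa = L/mu = 129/38 = 3.3947
Step 2: Compute the convergence rate.
r = 1 - 2/(kappa + 1) = 1 - 2*mu/(L + mu) = (L - mu)/(L + mu) = 91/167 = 0.5449


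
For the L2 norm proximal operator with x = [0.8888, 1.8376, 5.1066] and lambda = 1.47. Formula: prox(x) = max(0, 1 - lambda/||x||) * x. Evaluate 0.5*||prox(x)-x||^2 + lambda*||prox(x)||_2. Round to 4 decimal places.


Step 1: Compute ||x||.
||x|| = 5.4995
Step 2: Compute scaling factor.
scale = max(0, 1 - 1.47/5.4995) = 0.7327
Step 3: prox(x) = [0.6512, 1.3464, 3.7416]
||prox(x)|| = 4.0295
Step 4: Proximal objective.
0.5*||prox-x||^2 = 1.0805
lambda*||prox|| = 5.9234
Total = 7.0038


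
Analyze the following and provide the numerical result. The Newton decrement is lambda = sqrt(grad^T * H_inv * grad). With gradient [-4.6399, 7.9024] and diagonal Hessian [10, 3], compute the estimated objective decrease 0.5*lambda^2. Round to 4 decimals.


Step 1: H is diagonal, so H^(-1) * g = [-0.464, 2.6341].
Step 2: g^T H^(-1) g = sum_i g_i^2 / H_ii
  = (-4.6399)^2/10 + (7.9024)^2/3
  = 2.1529 + 20.816 = 22.9688
Step 3: Objective decrease = 0.5 * g^T H^(-1) g = 11.4844


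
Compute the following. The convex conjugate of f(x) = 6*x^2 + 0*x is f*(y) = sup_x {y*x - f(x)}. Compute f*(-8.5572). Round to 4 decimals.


f*(y) = sup_x {y*x - a*x^2 - b*x} = sup_x {(y-b)*x - a*x^2}
FOC: (y - b) - 2a*x = 0 => x* = (y - b)/(2a)
x* = (-8.5572 - 0)/(2*6) = -0.7131
f*(-8.5572) = (y-b)^2/(4a) = (-8.5572 - 0)^2/(4*6)
= 73.2257/24 = 3.0511


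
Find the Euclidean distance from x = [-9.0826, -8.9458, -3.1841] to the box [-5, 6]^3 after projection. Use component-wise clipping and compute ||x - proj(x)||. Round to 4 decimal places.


Project each component onto [-5, 6].
clip(-9.0826) = -5.0, clip(-8.9458) = -5.0, clip(-3.1841) = -3.1841
Projection = [-5.0, -5.0, -3.1841]
Squared diffs: [16.6676, 15.5693, 0.0]
Distance = sqrt(32.2369) = 5.6778


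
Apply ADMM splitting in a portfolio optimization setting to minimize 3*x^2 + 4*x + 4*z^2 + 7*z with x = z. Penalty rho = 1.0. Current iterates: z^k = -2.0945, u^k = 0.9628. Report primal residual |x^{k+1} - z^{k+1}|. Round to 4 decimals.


ADMM iteration with rho = 1.0, z^k = -2.0945, u^k = 0.9628
Step 1: x-update.
Minimize 3*x^2 + 4*x + (1.0/2)*(x + 2.0945 + 0.9628)^2
FOC: (2*3 + 1.0)*x = -4 + 1.0*(-2.0945 - 0.9628)
x^{k+1} = -1.0082
Step 2: z-update.
Minimize 4*z^2 + 7*z + (1.0/2)*(-1.0082 - z + 0.9628)^2
FOC: (2*4 + 1.0)*z = -7 + 1.0*(-1.0082 + 0.9628)
z^{k+1} = -0.7828
Step 3: u-update.
u^{k+1} = 0.9628 - 1.0082 + 0.7828 = 0.7374
Step 4: Primal residual = |-1.0082 + 0.7828| = 0.2254


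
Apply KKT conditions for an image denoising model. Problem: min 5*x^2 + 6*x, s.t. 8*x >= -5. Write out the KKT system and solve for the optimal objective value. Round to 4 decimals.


Step 1: Try lambda = 0 (constraint inactive).
Stationarity: 2*5*x + 6 = 0
x* = -6/(2*5) = -0.6
Check constraint: 8*-0.6 = -4.8 >= -5 -- satisfied.
Step 2: Compute optimal value.
f(x*) = 5*(-0.6)^2 + 6*(-0.6) = -1.8


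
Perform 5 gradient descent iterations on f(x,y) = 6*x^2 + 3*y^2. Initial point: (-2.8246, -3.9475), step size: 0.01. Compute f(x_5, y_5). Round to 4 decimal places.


Gradient descent on f(x,y) = 6*x^2 + 3*y^2.
Starting point: (-2.8246, -3.9475), alpha = 0.01
Step 1: grad_x = 2*6*-2.8246 = -33.8952, grad_y = 2*3*-3.9475 = -23.685
  x_1 = -2.8246 - 0.01*-33.8952 = -2.4856
  y_1 = -3.9475 - 0.01*-23.685 = -3.7107
Step 2: grad_x = 2*6*-2.4856 = -29.8278, grad_y = 2*3*-3.7107 = -22.2639
  x_2 = -2.4856 - 0.01*-29.8278 = -2.1874
  y_2 = -3.7107 - 0.01*-22.2639 = -3.488
Step 3: grad_x = 2*6*-2.1874 = -26.2484, grad_y = 2*3*-3.488 = -20.9281
  x_3 = -2.1874 - 0.01*-26.2484 = -1.9249
  y_3 = -3.488 - 0.01*-20.9281 = -3.2787
Step 4: grad_x = 2*6*-1.9249 = -23.0986, grad_y = 2*3*-3.2787 = -19.6724
  x_4 = -1.9249 - 0.01*-23.0986 = -1.6939
  y_4 = -3.2787 - 0.01*-19.6724 = -3.082
Step 5: grad_x = 2*6*-1.6939 = -20.3268, grad_y = 2*3*-3.082 = -18.492
  x_5 = -1.6939 - 0.01*-20.3268 = -1.4906
  y_5 = -3.082 - 0.01*-18.492 = -2.8971
f(-1.4906, -2.8971) = 6*(-1.4906)^2 + 3*(-2.8971)^2 = 38.5112


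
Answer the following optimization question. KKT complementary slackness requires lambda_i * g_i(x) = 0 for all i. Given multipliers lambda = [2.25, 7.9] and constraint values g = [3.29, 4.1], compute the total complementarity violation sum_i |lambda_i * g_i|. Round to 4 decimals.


KKT complementary slackness check:
lambda_1 * g_1 = 2.25 * 3.29 = 7.4025
lambda_2 * g_2 = 7.9 * 4.1 = 32.39
Total violation = 7.4025 + 32.39 = 39.7925


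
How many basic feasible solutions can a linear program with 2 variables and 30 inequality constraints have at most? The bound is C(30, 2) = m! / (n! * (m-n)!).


Each vertex corresponds to some choice of n active constraints out of m, so the number of vertices is at most C(m, n) = m! / (n!(m-n)!).
m = 30, n = 2
Numerator: 30 * 29
Denominator: 2! = 2
C(30, 2) = 435


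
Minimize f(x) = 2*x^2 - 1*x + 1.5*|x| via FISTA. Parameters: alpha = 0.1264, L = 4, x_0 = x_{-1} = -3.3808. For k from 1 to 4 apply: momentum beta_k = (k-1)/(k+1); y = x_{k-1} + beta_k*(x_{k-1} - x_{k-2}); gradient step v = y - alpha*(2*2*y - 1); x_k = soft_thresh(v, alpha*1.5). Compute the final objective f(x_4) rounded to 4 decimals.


FISTA on f(x) = 2*x^2 - 1*x + 1.5*|x|
L = 4, alpha = 0.1264
Iteration 1: beta = 0.0, y = -3.3808 + 0.0*(-3.3808 + 3.3808) = -3.3808
  grad(y) = -14.5232, v = y - alpha*grad = -1.5451
  prox(v) = soft_thresh(-1.5451, 0.1896) = -1.3555
Iteration 2: beta = 0.3333, y = -1.3555 + 0.3333*(-1.3555 + 3.3808) = -0.6804
  grad(y) = -3.7214, v = y - alpha*grad = -0.21
  prox(v) = soft_thresh(-0.21, 0.1896) = -0.0204
Iteration 3: beta = 0.5, y = -0.0204 + 0.5*(-0.0204 + 1.3555) = 0.6472
  grad(y) = 1.5887, v = y - alpha*grad = 0.4464
  prox(v) = soft_thresh(0.4464, 0.1896) = 0.2568
Iteration 4: beta = 0.6, y = 0.2568 + 0.6*(0.2568 + 0.0204) = 0.423
  grad(y) = 0.6922, v = y - alpha*grad = 0.3356
  prox(v) = soft_thresh(0.3356, 0.1896) = 0.146
f(x_4) = 2*0.146^2 - 1*0.146 + 1.5*|0.146| = 0.1156


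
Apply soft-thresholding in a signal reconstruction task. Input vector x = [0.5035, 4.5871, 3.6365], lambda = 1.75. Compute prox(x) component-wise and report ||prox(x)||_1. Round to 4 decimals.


Soft-thresholding with lambda = 1.75:
prox(0.5035) = sign(0.5035)*max(|0.5035| - 1.75, 0) = 0.0
prox(4.5871) = sign(4.5871)*max(|4.5871| - 1.75, 0) = 2.8371
prox(3.6365) = sign(3.6365)*max(|3.6365| - 1.75, 0) = 1.8865
prox(x) = [0.0, 2.8371, 1.8865]
||prox(x)||_1 = 0.0 + 2.8371 + 1.8865 = 4.7236


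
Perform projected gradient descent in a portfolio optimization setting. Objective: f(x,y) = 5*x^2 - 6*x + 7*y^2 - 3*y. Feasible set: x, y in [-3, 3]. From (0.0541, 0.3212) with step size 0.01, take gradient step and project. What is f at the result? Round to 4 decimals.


Step 1: Compute gradient at (0.0541, 0.3212).
grad_x = 2*5*0.0541 - 6 = -5.459
grad_y = 2*7*0.3212 - 3 = 1.4968
Step 2: Gradient step.
x_raw = 0.0541 - 0.01*-5.459 = 0.1087
y_raw = 0.3212 - 0.01*1.4968 = 0.3062
Step 3: Project onto [-3, 3].
x_proj = clip(0.1087) = 0.1087
y_proj = clip(0.3062) = 0.3062
Step 4: Evaluate f.
f(0.1087, 0.3062) = -0.8553


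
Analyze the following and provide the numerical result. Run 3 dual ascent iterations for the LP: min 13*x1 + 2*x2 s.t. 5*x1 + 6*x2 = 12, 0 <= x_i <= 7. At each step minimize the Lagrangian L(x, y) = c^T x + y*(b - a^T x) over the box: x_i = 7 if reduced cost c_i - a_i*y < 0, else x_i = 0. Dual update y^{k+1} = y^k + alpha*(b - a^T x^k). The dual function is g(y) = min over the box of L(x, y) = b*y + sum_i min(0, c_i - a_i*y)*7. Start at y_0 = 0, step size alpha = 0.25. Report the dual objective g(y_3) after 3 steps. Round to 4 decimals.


Dual ascent for LP: min 13*x1 + 2*x2, 5*x1 + 6*x2 = 12, 0 <= x_i <= 7
Step 1: y^k = 0.0, reduced costs: (13.0, 2.0)
  x^k = (0.0, 0.0), subgradient = b - a^T x = 12.0
  y^{k+1} = 0.0 + 0.25*12.0 = 3.0
Step 2: y^k = 3.0, reduced costs: (-2.0, -16.0)
  x^k = (7.0, 7.0), subgradient = b - a^T x = -65.0
  y^{k+1} = 3.0 + 0.25*-65.0 = -13.25
Step 3: y^k = -13.25, reduced costs: (79.25, 81.5)
  x^k = (0.0, 0.0), subgradient = b - a^T x = 12.0
  y^{k+1} = -13.25 + 0.25*12.0 = -10.25
Dual objective at y_3 = -10.25: reduced costs (64.25, 63.5), box minimizer x = (0.0, 0.0)
g(y_3) = b*y + (c1 - a1*y)*x1 + (c2 - a2*y)*x2 = 12*(-10.25) + 64.25*0.0 + 63.5*0.0 = -123.0 + 0.0 + 0.0 = -123.0


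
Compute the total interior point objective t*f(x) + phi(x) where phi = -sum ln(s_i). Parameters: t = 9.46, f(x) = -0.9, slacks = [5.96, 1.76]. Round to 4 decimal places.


Step 1: Compute log-barrier.
ln values: [1.7851, 0.5653]
phi = -(1.7851 + 0.5653) = -2.3504
Step 2: Compute augmented objective.
t*f(x) = 9.46*-0.9 = -8.514
Total = -8.514 - 2.3504 = -10.8644


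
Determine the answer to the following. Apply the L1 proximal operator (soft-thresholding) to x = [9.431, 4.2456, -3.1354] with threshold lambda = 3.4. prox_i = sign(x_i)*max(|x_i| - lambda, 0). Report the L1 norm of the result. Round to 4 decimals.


Soft-thresholding with lambda = 3.4:
prox(9.431) = sign(9.431)*max(|9.431| - 3.4, 0) = 6.031
prox(4.2456) = sign(4.2456)*max(|4.2456| - 3.4, 0) = 0.8456
prox(-3.1354) = sign(-3.1354)*max(|-3.1354| - 3.4, 0) = 0.0
prox(x) = [6.031, 0.8456, 0.0]
||prox(x)||_1 = 6.031 + 0.8456 + 0.0 = 6.8766


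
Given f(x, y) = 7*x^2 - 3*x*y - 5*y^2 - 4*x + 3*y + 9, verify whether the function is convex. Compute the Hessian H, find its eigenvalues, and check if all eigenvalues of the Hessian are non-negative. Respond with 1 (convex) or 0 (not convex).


The Hessian of f(x,y) = 7*x^2 - 3*x*y - 5*y^2 - 4*x + 3*y + 9 is:
H = [[14, -3], [-3, -10]]
Trace = 14 - 10 = 4
Determinant = 14*-10 - (-3)^2 = -149
Discriminant = (4)^2 - 4*-149 = 612.0
Eigenvalues: lambda_1 = -10.3693, lambda_2 = 14.3693
The function is not convex.

0


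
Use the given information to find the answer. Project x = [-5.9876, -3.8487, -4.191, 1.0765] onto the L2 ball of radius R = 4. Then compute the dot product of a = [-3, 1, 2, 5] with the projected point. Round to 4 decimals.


Step 1: Compute ||x|| (intermediates to 6 decimals).
||x|| = sqrt((-5.9876)^2 + (-3.8487)^2 + (-4.191)^2 + 1.0765^2) = 8.329897
Step 2: Project.
Since ||x|| > R, scale = R/||x|| = 4/8.329897 = 0.480198, proj(x) = scale * x
proj(x) = [-2.875234, -1.848138, -2.01251, 0.516933]
Step 3: Dot product.
a^T * proj(x) = -3*(-2.875234) + 1*(-1.848138) + 2*(-2.01251) + 5*0.516933 = 5.3372


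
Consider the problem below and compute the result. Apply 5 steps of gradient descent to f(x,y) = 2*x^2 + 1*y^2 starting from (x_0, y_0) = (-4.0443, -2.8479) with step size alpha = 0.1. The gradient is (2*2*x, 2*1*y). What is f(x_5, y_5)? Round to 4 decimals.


Gradient descent on f(x,y) = 2*x^2 + 1*y^2.
Starting point: (-4.0443, -2.8479), alpha = 0.1
Step 1: grad_x = 2*2*-4.0443 = -16.1772, grad_y = 2*1*-2.8479 = -5.6958
  x_1 = -4.0443 - 0.1*-16.1772 = -2.4266
  y_1 = -2.8479 - 0.1*-5.6958 = -2.2783
Step 2: grad_x = 2*2*-2.4266 = -9.7063, grad_y = 2*1*-2.2783 = -4.5566
  x_2 = -2.4266 - 0.1*-9.7063 = -1.4559
  y_2 = -2.2783 - 0.1*-4.5566 = -1.8227
Step 3: grad_x = 2*2*-1.4559 = -5.8238, grad_y = 2*1*-1.8227 = -3.6453
  x_3 = -1.4559 - 0.1*-5.8238 = -0.8736
  y_3 = -1.8227 - 0.1*-3.6453 = -1.4581
Step 4: grad_x = 2*2*-0.8736 = -3.4943, grad_y = 2*1*-1.4581 = -2.9162
  x_4 = -0.8736 - 0.1*-3.4943 = -0.5241
  y_4 = -1.4581 - 0.1*-2.9162 = -1.1665
Step 5: grad_x = 2*2*-0.5241 = -2.0966, grad_y = 2*1*-1.1665 = -2.333
  x_5 = -0.5241 - 0.1*-2.0966 = -0.3145
  y_5 = -1.1665 - 0.1*-2.333 = -0.9332
f(-0.3145, -0.9332) = 2*(-0.3145)^2 + 1*(-0.9332)^2 = 1.0687


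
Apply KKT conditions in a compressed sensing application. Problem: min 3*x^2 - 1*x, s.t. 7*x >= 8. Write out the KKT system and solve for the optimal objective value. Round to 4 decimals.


Step 1: Try lambda = 0 (constraint inactive).
x_unc = 1/(2*3) = 0.1667
Check: 7*0.1667 = 1.1669 < 8 -- violated!
Step 2: Constraint must be active: 7*x = 8
x* = 8/7 = 1.1429 (rounded; the exact value 8/7 is used below)
lambda = (2*3*(8/7) - 1)/7 = 0.8367
Step 3: Compute optimal value.
f(x*) = 3*(8/7)^2 - 1*(8/7) = 2.7755


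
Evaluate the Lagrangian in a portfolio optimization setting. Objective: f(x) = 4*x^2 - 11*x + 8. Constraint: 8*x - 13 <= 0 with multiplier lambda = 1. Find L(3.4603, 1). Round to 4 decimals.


Step 1: Evaluate f(x).
f(3.4603) = 4*3.4603^2 - 11*3.4603 + 8 = 17.8314
Step 2: Evaluate g(x).
g(3.4603) = 8*3.4603 - 13 = 14.6824
Step 3: Compute Lagrangian.
L = 17.8314 + 1*14.6824 = 32.5138


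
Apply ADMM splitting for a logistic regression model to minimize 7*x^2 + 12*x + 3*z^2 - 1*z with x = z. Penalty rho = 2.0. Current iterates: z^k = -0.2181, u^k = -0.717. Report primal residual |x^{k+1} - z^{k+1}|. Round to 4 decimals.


ADMM iteration with rho = 2.0, z^k = -0.2181, u^k = -0.717
Step 1: x-update.
Minimize 7*x^2 + 12*x + (2.0/2)*(x + 0.2181 - 0.717)^2
FOC: (2*7 + 2.0)*x = -12 + 2.0*(-0.2181 + 0.717)
x^{k+1} = -0.6876
Step 2: z-update.
Minimize 3*z^2 - 1*z + (2.0/2)*(-0.6876 - z - 0.717)^2
FOC: (2*3 + 2.0)*z = 1 + 2.0*(-0.6876 - 0.717)
z^{k+1} = -0.2262
Step 3: u-update.
u^{k+1} = -0.717 - 0.6876 + 0.2262 = -1.1785
Step 4: Primal residual = |-0.6876 + 0.2262| = 0.4615


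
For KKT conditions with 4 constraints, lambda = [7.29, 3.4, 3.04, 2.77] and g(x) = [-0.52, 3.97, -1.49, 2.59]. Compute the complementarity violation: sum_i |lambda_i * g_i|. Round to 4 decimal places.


KKT complementary slackness check:
lambda_1 * g_1 = 7.29 * -0.52 = -3.7908
lambda_2 * g_2 = 3.4 * 3.97 = 13.498
lambda_3 * g_3 = 3.04 * -1.49 = -4.5296
lambda_4 * g_4 = 2.77 * 2.59 = 7.1743
Total violation = 3.7908 + 13.498 + 4.5296 + 7.1743 = 28.9927


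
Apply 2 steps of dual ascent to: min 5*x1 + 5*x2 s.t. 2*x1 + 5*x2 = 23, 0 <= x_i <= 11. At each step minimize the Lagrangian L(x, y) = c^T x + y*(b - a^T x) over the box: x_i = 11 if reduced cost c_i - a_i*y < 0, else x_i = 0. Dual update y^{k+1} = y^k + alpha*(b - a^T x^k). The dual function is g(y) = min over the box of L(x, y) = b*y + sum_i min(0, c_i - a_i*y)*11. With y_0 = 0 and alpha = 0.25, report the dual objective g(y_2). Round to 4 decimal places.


Dual ascent for LP: min 5*x1 + 5*x2, 2*x1 + 5*x2 = 23, 0 <= x_i <= 11
Step 1: y^k = 0.0, reduced costs: (5.0, 5.0)
  x^k = (0.0, 0.0), subgradient = b - a^T x = 23.0
  y^{k+1} = 0.0 + 0.25*23.0 = 5.75
Step 2: y^k = 5.75, reduced costs: (-6.5, -23.75)
  x^k = (11.0, 11.0), subgradient = b - a^T x = -54.0
  y^{k+1} = 5.75 + 0.25*-54.0 = -7.75
Dual objective at y_2 = -7.75: reduced costs (20.5, 43.75), box minimizer x = (0.0, 0.0)
g(y_2) = b*y + (c1 - a1*y)*x1 + (c2 - a2*y)*x2 = 23*(-7.75) + 20.5*0.0 + 43.75*0.0 = -178.25 + 0.0 + 0.0 = -178.25


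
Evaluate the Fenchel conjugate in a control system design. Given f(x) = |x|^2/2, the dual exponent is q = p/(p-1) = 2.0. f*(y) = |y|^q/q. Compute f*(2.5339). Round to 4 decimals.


The conjugate exponent q satisfies 1/p + 1/q = 1.
p = 2, so q = 2/(2 - 1) = 2.0
|y|^q = 2.5339^2.0 = 6.4206
f*(2.5339) = 6.4206 / 2.0 = 3.2103


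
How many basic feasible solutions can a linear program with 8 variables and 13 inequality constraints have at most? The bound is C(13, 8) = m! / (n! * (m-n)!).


Each vertex corresponds to some choice of n active constraints out of m, so the number of vertices is at most C(m, n) = m! / (n!(m-n)!).
m = 13, n = 8
Numerator: 13 * 12 * 11 * 10 * 9 * 8 * 7 * 6
Denominator: 8! = 40320
C(13, 8) = 1287


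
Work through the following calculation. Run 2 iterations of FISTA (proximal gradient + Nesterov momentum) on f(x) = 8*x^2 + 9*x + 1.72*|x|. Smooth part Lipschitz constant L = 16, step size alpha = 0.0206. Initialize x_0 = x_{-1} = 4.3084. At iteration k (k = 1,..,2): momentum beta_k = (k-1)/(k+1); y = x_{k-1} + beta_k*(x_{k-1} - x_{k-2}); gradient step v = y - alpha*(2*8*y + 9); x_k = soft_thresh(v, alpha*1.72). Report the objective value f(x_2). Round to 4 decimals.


FISTA on f(x) = 8*x^2 + 9*x + 1.72*|x|
L = 16, alpha = 0.0206
Iteration 1: beta = 0.0, y = 4.3084 + 0.0*(4.3084 - 4.3084) = 4.3084
  grad(y) = 77.9344, v = y - alpha*grad = 2.703
  prox(v) = soft_thresh(2.703, 0.0354) = 2.6675
Iteration 2: beta = 0.3333, y = 2.6675 + 0.3333*(2.6675 - 4.3084) = 2.1206
  grad(y) = 42.9289, v = y - alpha*grad = 1.2362
  prox(v) = soft_thresh(1.2362, 0.0354) = 1.2008
f(x_2) = 8*1.2008^2 + 9*1.2008 + 1.72*|1.2008| = 24.4077


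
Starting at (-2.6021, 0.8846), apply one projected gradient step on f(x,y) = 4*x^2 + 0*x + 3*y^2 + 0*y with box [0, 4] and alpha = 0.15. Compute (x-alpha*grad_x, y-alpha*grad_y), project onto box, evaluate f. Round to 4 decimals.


Step 1: Compute gradient at (-2.6021, 0.8846).
grad_x = 2*4*-2.6021 + 0 = -20.8168
grad_y = 2*3*0.8846 + 0 = 5.3076
Step 2: Gradient step.
x_raw = -2.6021 - 0.15*-20.8168 = 0.5204
y_raw = 0.8846 - 0.15*5.3076 = 0.0885
Step 3: Project onto [0, 4].
x_proj = clip(0.5204) = 0.5204
y_proj = clip(0.0885) = 0.0885
Step 4: Evaluate f.
f(0.5204, 0.0885) = 1.1068


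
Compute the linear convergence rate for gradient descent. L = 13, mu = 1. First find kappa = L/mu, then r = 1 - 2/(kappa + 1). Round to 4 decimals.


Step 1: Compute the condition number.
kappa = L/mu = 13/1 = 13.0
Step 2: Compute the convergence rate.
r = 1 - 2/(kappa + 1) = 1 - 2*mu/(L + mu) = (L - mu)/(L + mu) = 12/14 = 0.8571


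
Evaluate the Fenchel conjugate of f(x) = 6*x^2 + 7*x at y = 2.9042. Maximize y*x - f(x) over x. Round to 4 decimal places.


f*(y) = sup_x {y*x - a*x^2 - b*x} = sup_x {(y-b)*x - a*x^2}
FOC: (y - b) - 2a*x = 0 => x* = (y - b)/(2a)
x* = (2.9042 - 7)/(2*6) = -0.3413
f*(2.9042) = (y-b)^2/(4a) = (2.9042 - 7)^2/(4*6)
= 16.7756/24 = 0.699


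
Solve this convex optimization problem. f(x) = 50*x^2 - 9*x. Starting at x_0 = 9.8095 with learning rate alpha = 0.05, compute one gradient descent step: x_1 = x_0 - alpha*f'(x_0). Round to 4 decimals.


We compute the gradient at x_0 and apply the update.
f'(x) = 100*x - 9
f'(9.8095) = 100*9.8095 - 9 = 971.95
x_1 = 9.8095 - 0.05*971.95 = -38.788


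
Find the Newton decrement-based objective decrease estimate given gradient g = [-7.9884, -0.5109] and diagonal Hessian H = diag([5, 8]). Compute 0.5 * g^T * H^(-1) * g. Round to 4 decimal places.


Step 1: H is diagonal, so H^(-1) * g = [-1.5977, -0.0639].
Step 2: g^T H^(-1) g = sum_i g_i^2 / H_ii
  = (-7.9884)^2/5 + (-0.5109)^2/8
  = 12.7629 + 0.0326 = 12.7955
Step 3: Objective decrease = 0.5 * g^T H^(-1) g = 6.3978


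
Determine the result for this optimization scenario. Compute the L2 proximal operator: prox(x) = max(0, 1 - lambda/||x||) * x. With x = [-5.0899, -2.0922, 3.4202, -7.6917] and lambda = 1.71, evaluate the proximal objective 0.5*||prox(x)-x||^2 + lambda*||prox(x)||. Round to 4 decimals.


Step 1: Compute ||x||.
||x|| = 10.0571
Step 2: Compute scaling factor.
scale = max(0, 1 - 1.71/10.0571) = 0.83
Step 3: prox(x) = [-4.2245, -1.7365, 2.8387, -6.3839]
||prox(x)|| = 8.3471
Step 4: Proximal objective.
0.5*||prox-x||^2 = 1.4621
lambda*||prox|| = 14.2735
Total = 15.7355


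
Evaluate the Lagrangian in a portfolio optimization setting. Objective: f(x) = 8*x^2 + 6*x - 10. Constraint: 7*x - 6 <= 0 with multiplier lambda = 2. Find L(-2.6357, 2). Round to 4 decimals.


Step 1: Evaluate f(x).
f(-2.6357) = 8*(-2.6357)^2 + 6*(-2.6357) - 10 = 29.7611
Step 2: Evaluate g(x).
g(-2.6357) = 7*-2.6357 - 6 = -24.4499
Step 3: Compute Lagrangian.
L = 29.7611 + 2*-24.4499 = -19.1387


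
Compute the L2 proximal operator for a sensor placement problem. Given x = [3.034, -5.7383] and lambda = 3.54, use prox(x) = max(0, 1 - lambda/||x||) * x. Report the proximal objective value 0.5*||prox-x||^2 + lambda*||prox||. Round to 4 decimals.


Step 1: Compute ||x||.
||x|| = 6.491
Step 2: Compute scaling factor.
scale = max(0, 1 - 3.54/6.491) = 0.4546
Step 3: prox(x) = [1.3793, -2.6088]
||prox(x)|| = 2.951
Step 4: Proximal objective.
0.5*||prox-x||^2 = 6.2658
lambda*||prox|| = 10.4465
Total = 16.7124


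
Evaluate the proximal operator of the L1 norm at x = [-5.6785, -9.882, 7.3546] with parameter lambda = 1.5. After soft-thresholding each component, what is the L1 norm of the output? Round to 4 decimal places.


Soft-thresholding with lambda = 1.5:
prox(-5.6785) = sign(-5.6785)*max(|-5.6785| - 1.5, 0) = -4.1785
prox(-9.882) = sign(-9.882)*max(|-9.882| - 1.5, 0) = -8.382
prox(7.3546) = sign(7.3546)*max(|7.3546| - 1.5, 0) = 5.8546
prox(x) = [-4.1785, -8.382, 5.8546]
||prox(x)||_1 = 4.1785 + 8.382 + 5.8546 = 18.4151


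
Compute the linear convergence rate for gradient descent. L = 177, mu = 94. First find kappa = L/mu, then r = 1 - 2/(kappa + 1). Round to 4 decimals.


Step 1: Compute the condition number.
kappa = L/mu = 177/94 = 1.883
Step 2: Compute the convergence rate.
r = 1 - 2/(kappa + 1) = 1 - 2*mu/(L + mu) = (L - mu)/(L + mu) = 83/271 = 0.3063


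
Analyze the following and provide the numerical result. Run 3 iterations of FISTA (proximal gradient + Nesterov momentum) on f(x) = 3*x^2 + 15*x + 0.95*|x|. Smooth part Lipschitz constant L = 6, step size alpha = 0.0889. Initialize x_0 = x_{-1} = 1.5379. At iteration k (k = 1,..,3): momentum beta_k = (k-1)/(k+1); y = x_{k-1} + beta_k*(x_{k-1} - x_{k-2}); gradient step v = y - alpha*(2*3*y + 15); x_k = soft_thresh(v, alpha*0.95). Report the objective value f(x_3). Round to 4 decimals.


FISTA on f(x) = 3*x^2 + 15*x + 0.95*|x|
L = 6, alpha = 0.0889
Iteration 1: beta = 0.0, y = 1.5379 + 0.0*(1.5379 - 1.5379) = 1.5379
  grad(y) = 24.2274, v = y - alpha*grad = -0.6159
  prox(v) = soft_thresh(-0.6159, 0.0845) = -0.5315
Iteration 2: beta = 0.3333, y = -0.5315 + 0.3333*(-0.5315 - 1.5379) = -1.2212
  grad(y) = 7.6725, v = y - alpha*grad = -1.9033
  prox(v) = soft_thresh(-1.9033, 0.0845) = -1.8189
Iteration 3: beta = 0.5, y = -1.8189 + 0.5*(-1.8189 + 0.5315) = -2.4626
  grad(y) = 0.2245, v = y - alpha*grad = -2.4825
  prox(v) = soft_thresh(-2.4825, 0.0845) = -2.3981
f(x_3) = 3*(-2.3981)^2 + 15*(-2.3981) + 0.95*|-2.3981| = -16.4407


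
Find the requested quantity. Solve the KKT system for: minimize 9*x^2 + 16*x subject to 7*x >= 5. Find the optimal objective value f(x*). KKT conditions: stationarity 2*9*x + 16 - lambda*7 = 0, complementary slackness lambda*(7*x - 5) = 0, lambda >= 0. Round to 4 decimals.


Step 1: Try lambda = 0 (constraint inactive).
x_unc = -16/(2*9) = -0.8889
Check: 7*-0.8889 = -6.2223 < 5 -- violated!
Step 2: Constraint must be active: 7*x = 5
x* = 5/7 = 0.7143 (rounded; the exact value 5/7 is used below)
lambda = (2*9*(5/7) + 16)/7 = 4.1224
Step 3: Compute optimal value.
f(x*) = 9*(5/7)^2 + 16*(5/7) = 16.0204


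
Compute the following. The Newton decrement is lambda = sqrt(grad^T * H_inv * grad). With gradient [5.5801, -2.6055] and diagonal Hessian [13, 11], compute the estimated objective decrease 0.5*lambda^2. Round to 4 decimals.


Step 1: H is diagonal, so H^(-1) * g = [0.4292, -0.2369].
Step 2: g^T H^(-1) g = sum_i g_i^2 / H_ii
  = (5.5801)^2/13 + (-2.6055)^2/11
  = 2.3952 + 0.6171 = 3.0123
Step 3: Objective decrease = 0.5 * g^T H^(-1) g = 1.5062


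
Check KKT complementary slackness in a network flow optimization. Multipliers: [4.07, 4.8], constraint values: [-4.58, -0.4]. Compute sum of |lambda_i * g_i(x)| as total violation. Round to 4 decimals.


KKT complementary slackness check:
lambda_1 * g_1 = 4.07 * -4.58 = -18.6406
lambda_2 * g_2 = 4.8 * -0.4 = -1.92
Total violation = 18.6406 + 1.92 = 20.5606


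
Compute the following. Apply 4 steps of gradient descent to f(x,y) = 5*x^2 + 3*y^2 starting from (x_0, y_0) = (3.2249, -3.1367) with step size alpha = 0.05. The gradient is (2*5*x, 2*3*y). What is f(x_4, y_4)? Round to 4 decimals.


Gradient descent on f(x,y) = 5*x^2 + 3*y^2.
Starting point: (3.2249, -3.1367), alpha = 0.05
Step 1: grad_x = 2*5*3.2249 = 32.249, grad_y = 2*3*-3.1367 = -18.8202
  x_1 = 3.2249 - 0.05*32.249 = 1.6125
  y_1 = -3.1367 - 0.05*-18.8202 = -2.1957
Step 2: grad_x = 2*5*1.6125 = 16.1245, grad_y = 2*3*-2.1957 = -13.1741
  x_2 = 1.6125 - 0.05*16.1245 = 0.8062
  y_2 = -2.1957 - 0.05*-13.1741 = -1.537
Step 3: grad_x = 2*5*0.8062 = 8.0623, grad_y = 2*3*-1.537 = -9.2219
  x_3 = 0.8062 - 0.05*8.0623 = 0.4031
  y_3 = -1.537 - 0.05*-9.2219 = -1.0759
Step 4: grad_x = 2*5*0.4031 = 4.0311, grad_y = 2*3*-1.0759 = -6.4553
  x_4 = 0.4031 - 0.05*4.0311 = 0.2016
  y_4 = -1.0759 - 0.05*-6.4553 = -0.7531
f(0.2016, -0.7531) = 5*0.2016^2 + 3*(-0.7531)^2 = 1.9047


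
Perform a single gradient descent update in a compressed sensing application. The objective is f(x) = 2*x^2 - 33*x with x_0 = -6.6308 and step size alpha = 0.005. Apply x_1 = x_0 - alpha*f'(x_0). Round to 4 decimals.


We compute the gradient at x_0 and apply the update.
f'(x) = 4*x - 33
f'(-6.6308) = 4*-6.6308 - 33 = -59.5232
x_1 = -6.6308 - 0.005*-59.5232 = -6.3332


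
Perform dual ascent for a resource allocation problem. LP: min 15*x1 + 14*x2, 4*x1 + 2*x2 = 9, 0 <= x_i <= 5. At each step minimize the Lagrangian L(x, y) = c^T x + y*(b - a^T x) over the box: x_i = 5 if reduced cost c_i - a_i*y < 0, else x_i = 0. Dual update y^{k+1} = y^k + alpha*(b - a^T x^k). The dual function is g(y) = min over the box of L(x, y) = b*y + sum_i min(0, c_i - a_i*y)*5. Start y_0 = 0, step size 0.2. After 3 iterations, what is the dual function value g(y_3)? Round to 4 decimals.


Dual ascent for LP: min 15*x1 + 14*x2, 4*x1 + 2*x2 = 9, 0 <= x_i <= 5
Step 1: y^k = 0.0, reduced costs: (15.0, 14.0)
  x^k = (0.0, 0.0), subgradient = b - a^T x = 9.0
  y^{k+1} = 0.0 + 0.2*9.0 = 1.8
Step 2: y^k = 1.8, reduced costs: (7.8, 10.4)
  x^k = (0.0, 0.0), subgradient = b - a^T x = 9.0
  y^{k+1} = 1.8 + 0.2*9.0 = 3.6
Step 3: y^k = 3.6, reduced costs: (0.6, 6.8)
  x^k = (0.0, 0.0), subgradient = b - a^T x = 9.0
  y^{k+1} = 3.6 + 0.2*9.0 = 5.4
Dual objective at y_3 = 5.4: reduced costs (-6.6, 3.2), box minimizer x = (5.0, 0.0)
g(y_3) = b*y + (c1 - a1*y)*x1 + (c2 - a2*y)*x2 = 9*5.4 + (-6.6)*5.0 + 3.2*0.0 = 48.6 - 33.0 + 0.0 = 15.6


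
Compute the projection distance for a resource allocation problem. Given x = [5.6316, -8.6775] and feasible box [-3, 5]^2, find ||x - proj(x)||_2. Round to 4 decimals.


Project each component onto [-3, 5].
clip(5.6316) = 5.0, clip(-8.6775) = -3.0
Projection = [5.0, -3.0]
Squared diffs: [0.3989, 32.234]
Distance = sqrt(32.6329) = 5.7125


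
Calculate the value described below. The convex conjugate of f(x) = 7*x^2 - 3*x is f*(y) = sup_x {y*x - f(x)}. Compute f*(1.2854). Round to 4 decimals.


f*(y) = sup_x {y*x - a*x^2 - b*x} = sup_x {(y-b)*x - a*x^2}
FOC: (y - b) - 2a*x = 0 => x* = (y - b)/(2a)
x* = (1.2854 + 3)/(2*7) = 0.3061
f*(1.2854) = (y-b)^2/(4a) = (1.2854 + 3)^2/(4*7)
= 18.3647/28 = 0.6559


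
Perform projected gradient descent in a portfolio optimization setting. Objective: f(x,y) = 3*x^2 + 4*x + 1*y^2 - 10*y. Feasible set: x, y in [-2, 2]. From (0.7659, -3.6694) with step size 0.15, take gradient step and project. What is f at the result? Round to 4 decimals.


Step 1: Compute gradient at (0.7659, -3.6694).
grad_x = 2*3*0.7659 + 4 = 8.5954
grad_y = 2*1*-3.6694 - 10 = -17.3388
Step 2: Gradient step.
x_raw = 0.7659 - 0.15*8.5954 = -0.5234
y_raw = -3.6694 - 0.15*-17.3388 = -1.0686
Step 3: Project onto [-2, 2].
x_proj = clip(-0.5234) = -0.5234
y_proj = clip(-1.0686) = -1.0686
Step 4: Evaluate f.
f(-0.5234, -1.0686) = 10.5559


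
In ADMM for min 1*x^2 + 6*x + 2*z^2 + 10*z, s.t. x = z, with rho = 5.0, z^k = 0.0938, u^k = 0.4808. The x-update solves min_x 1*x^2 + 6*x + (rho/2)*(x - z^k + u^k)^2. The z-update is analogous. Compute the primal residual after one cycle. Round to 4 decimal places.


ADMM iteration with rho = 5.0, z^k = 0.0938, u^k = 0.4808
Step 1: x-update.
Minimize 1*x^2 + 6*x + (5.0/2)*(x - 0.0938 + 0.4808)^2
FOC: (2*1 + 5.0)*x = -6 + 5.0*(0.0938 - 0.4808)
x^{k+1} = -1.1336
Step 2: z-update.
Minimize 2*z^2 + 10*z + (5.0/2)*(-1.1336 - z + 0.4808)^2
FOC: (2*2 + 5.0)*z = -10 + 5.0*(-1.1336 + 0.4808)
z^{k+1} = -1.4738
Step 3: u-update.
u^{k+1} = 0.4808 - 1.1336 + 1.4738 = 0.821
Step 4: Primal residual = |-1.1336 + 1.4738| = 0.3402


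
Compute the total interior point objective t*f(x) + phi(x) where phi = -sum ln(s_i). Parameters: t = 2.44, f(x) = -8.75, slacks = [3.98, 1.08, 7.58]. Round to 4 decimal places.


Step 1: Compute log-barrier.
ln values: [1.3813, 0.077, 2.0255]
phi = -(1.3813 + 0.077 + 2.0255) = -3.4838
Step 2: Compute augmented objective.
t*f(x) = 2.44*-8.75 = -21.35
Total = -21.35 - 3.4838 = -24.8338


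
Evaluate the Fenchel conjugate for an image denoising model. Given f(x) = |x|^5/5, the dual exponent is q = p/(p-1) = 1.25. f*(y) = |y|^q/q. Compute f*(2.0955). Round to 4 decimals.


The conjugate exponent q satisfies 1/p + 1/q = 1.
p = 5, so q = 5/(5 - 1) = 1.25
|y|^q = 2.0955^1.25 = 2.5212
f*(2.0955) = 2.5212 / 1.25 = 2.017


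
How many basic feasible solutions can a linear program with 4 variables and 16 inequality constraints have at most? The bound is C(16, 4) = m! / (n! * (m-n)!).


Each vertex corresponds to some choice of n active constraints out of m, so the number of vertices is at most C(m, n) = m! / (n!(m-n)!).
m = 16, n = 4
Numerator: 16 * 15 * 14 * 13
Denominator: 4! = 24
C(16, 4) = 1820


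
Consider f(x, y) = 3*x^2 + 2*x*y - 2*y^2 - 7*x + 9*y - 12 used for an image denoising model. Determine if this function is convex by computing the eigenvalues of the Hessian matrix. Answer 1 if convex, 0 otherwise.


The Hessian of f(x,y) = 3*x^2 + 2*x*y - 2*y^2 - 7*x + 9*y - 12 is:
H = [[6, 2], [2, -4]]
Trace = 6 - 4 = 2
Determinant = 6*-4 - (2)^2 = -28
Discriminant = (2)^2 - 4*-28 = 116.0
Eigenvalues: lambda_1 = -4.3852, lambda_2 = 6.3852
The function is not convex.

0


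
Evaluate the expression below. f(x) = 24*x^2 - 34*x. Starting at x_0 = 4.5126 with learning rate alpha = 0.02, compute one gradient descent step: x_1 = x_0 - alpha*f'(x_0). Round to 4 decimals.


We compute the gradient at x_0 and apply the update.
f'(x) = 48*x - 34
f'(4.5126) = 48*4.5126 - 34 = 182.6048
x_1 = 4.5126 - 0.02*182.6048 = 0.8605


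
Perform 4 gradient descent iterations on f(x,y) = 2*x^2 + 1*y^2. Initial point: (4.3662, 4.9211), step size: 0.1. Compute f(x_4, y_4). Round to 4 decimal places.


Gradient descent on f(x,y) = 2*x^2 + 1*y^2.
Starting point: (4.3662, 4.9211), alpha = 0.1
Step 1: grad_x = 2*2*4.3662 = 17.4648, grad_y = 2*1*4.9211 = 9.8422
  x_1 = 4.3662 - 0.1*17.4648 = 2.6197
  y_1 = 4.9211 - 0.1*9.8422 = 3.9369
Step 2: grad_x = 2*2*2.6197 = 10.4789, grad_y = 2*1*3.9369 = 7.8738
  x_2 = 2.6197 - 0.1*10.4789 = 1.5718
  y_2 = 3.9369 - 0.1*7.8738 = 3.1495
Step 3: grad_x = 2*2*1.5718 = 6.2873, grad_y = 2*1*3.1495 = 6.299
  x_3 = 1.5718 - 0.1*6.2873 = 0.9431
  y_3 = 3.1495 - 0.1*6.299 = 2.5196
Step 4: grad_x = 2*2*0.9431 = 3.7724, grad_y = 2*1*2.5196 = 5.0392
  x_4 = 0.9431 - 0.1*3.7724 = 0.5659
  y_4 = 2.5196 - 0.1*5.0392 = 2.0157
f(0.5659, 2.0157) = 2*0.5659^2 + 1*2.0157^2 = 4.7034


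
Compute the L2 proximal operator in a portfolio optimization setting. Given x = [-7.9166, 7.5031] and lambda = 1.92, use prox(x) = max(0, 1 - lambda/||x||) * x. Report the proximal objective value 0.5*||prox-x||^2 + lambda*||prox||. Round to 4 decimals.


Step 1: Compute ||x||.
||x|| = 10.9073
Step 2: Compute scaling factor.
scale = max(0, 1 - 1.92/10.9073) = 0.824
Step 3: prox(x) = [-6.523, 6.1823]
||prox(x)|| = 8.9873
Step 4: Proximal objective.
0.5*||prox-x||^2 = 1.8432
lambda*||prox|| = 17.2556
Total = 19.0988


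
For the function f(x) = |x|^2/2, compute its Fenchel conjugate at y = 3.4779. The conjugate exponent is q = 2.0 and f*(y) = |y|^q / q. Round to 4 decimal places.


The conjugate exponent q satisfies 1/p + 1/q = 1.
p = 2, so q = 2/(2 - 1) = 2.0
|y|^q = 3.4779^2.0 = 12.0958
f*(3.4779) = 12.0958 / 2.0 = 6.0479


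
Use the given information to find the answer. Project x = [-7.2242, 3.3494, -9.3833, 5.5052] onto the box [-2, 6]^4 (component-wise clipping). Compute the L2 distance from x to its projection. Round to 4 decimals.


Project each component onto [-2, 6].
clip(-7.2242) = -2.0, clip(3.3494) = 3.3494, clip(-9.3833) = -2.0, clip(5.5052) = 5.5052
Projection = [-2.0, 3.3494, -2.0, 5.5052]
Squared diffs: [27.2923, 0.0, 54.5131, 0.0]
Distance = sqrt(81.8054) = 9.0446


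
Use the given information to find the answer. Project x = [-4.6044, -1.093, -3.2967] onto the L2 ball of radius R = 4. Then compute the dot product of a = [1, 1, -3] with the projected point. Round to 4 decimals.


Step 1: Compute ||x|| (intermediates to 6 decimals).
||x|| = sqrt((-4.6044)^2 + (-1.093)^2 + (-3.2967)^2) = 5.767441
Step 2: Project.
Since ||x|| > R, scale = R/||x|| = 4/5.767441 = 0.693548, proj(x) = scale * x
proj(x) = [-3.193372, -0.758048, -2.28642]
Step 3: Dot product.
a^T * proj(x) = 1*(-3.193372) + 1*(-0.758048) - 3*(-2.28642) = 2.9078
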